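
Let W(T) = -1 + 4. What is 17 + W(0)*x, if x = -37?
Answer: -94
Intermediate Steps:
W(T) = 3
17 + W(0)*x = 17 + 3*(-37) = 17 - 111 = -94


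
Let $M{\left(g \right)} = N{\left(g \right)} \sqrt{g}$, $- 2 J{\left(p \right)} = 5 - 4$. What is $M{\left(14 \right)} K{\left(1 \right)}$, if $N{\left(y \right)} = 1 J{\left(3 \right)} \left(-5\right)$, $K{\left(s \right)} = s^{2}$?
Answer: $\frac{5 \sqrt{14}}{2} \approx 9.3541$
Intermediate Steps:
$J{\left(p \right)} = - \frac{1}{2}$ ($J{\left(p \right)} = - \frac{5 - 4}{2} = \left(- \frac{1}{2}\right) 1 = - \frac{1}{2}$)
$N{\left(y \right)} = \frac{5}{2}$ ($N{\left(y \right)} = 1 \left(- \frac{1}{2}\right) \left(-5\right) = \left(- \frac{1}{2}\right) \left(-5\right) = \frac{5}{2}$)
$M{\left(g \right)} = \frac{5 \sqrt{g}}{2}$
$M{\left(14 \right)} K{\left(1 \right)} = \frac{5 \sqrt{14}}{2} \cdot 1^{2} = \frac{5 \sqrt{14}}{2} \cdot 1 = \frac{5 \sqrt{14}}{2}$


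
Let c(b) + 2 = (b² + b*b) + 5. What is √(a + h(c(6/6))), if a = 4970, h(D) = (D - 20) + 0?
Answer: √4955 ≈ 70.392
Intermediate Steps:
c(b) = 3 + 2*b² (c(b) = -2 + ((b² + b*b) + 5) = -2 + ((b² + b²) + 5) = -2 + (2*b² + 5) = -2 + (5 + 2*b²) = 3 + 2*b²)
h(D) = -20 + D (h(D) = (-20 + D) + 0 = -20 + D)
√(a + h(c(6/6))) = √(4970 + (-20 + (3 + 2*(6/6)²))) = √(4970 + (-20 + (3 + 2*(6*(⅙))²))) = √(4970 + (-20 + (3 + 2*1²))) = √(4970 + (-20 + (3 + 2*1))) = √(4970 + (-20 + (3 + 2))) = √(4970 + (-20 + 5)) = √(4970 - 15) = √4955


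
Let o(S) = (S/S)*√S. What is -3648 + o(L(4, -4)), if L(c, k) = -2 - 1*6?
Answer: -3648 + 2*I*√2 ≈ -3648.0 + 2.8284*I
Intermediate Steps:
L(c, k) = -8 (L(c, k) = -2 - 6 = -8)
o(S) = √S (o(S) = 1*√S = √S)
-3648 + o(L(4, -4)) = -3648 + √(-8) = -3648 + 2*I*√2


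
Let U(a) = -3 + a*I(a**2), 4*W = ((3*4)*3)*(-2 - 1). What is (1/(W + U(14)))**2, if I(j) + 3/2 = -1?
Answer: 1/4225 ≈ 0.00023669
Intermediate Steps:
I(j) = -5/2 (I(j) = -3/2 - 1 = -5/2)
W = -27 (W = (((3*4)*3)*(-2 - 1))/4 = ((12*3)*(-3))/4 = (36*(-3))/4 = (1/4)*(-108) = -27)
U(a) = -3 - 5*a/2 (U(a) = -3 + a*(-5/2) = -3 - 5*a/2)
(1/(W + U(14)))**2 = (1/(-27 + (-3 - 5/2*14)))**2 = (1/(-27 + (-3 - 35)))**2 = (1/(-27 - 38))**2 = (1/(-65))**2 = (-1/65)**2 = 1/4225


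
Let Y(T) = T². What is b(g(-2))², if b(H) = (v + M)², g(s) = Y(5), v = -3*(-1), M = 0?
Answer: 81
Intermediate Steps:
v = 3
g(s) = 25 (g(s) = 5² = 25)
b(H) = 9 (b(H) = (3 + 0)² = 3² = 9)
b(g(-2))² = 9² = 81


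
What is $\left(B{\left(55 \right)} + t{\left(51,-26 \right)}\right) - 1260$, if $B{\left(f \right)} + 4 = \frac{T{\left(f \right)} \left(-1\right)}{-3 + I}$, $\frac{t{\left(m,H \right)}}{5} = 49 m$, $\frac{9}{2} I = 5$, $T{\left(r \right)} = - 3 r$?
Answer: $\frac{189442}{17} \approx 11144.0$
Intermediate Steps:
$I = \frac{10}{9}$ ($I = \frac{2}{9} \cdot 5 = \frac{10}{9} \approx 1.1111$)
$t{\left(m,H \right)} = 245 m$ ($t{\left(m,H \right)} = 5 \cdot 49 m = 245 m$)
$B{\left(f \right)} = -4 - \frac{27 f}{17}$ ($B{\left(f \right)} = -4 + \frac{- 3 f \left(-1\right)}{-3 + \frac{10}{9}} = -4 + \frac{3 f}{- \frac{17}{9}} = -4 + 3 f \left(- \frac{9}{17}\right) = -4 - \frac{27 f}{17}$)
$\left(B{\left(55 \right)} + t{\left(51,-26 \right)}\right) - 1260 = \left(\left(-4 - \frac{1485}{17}\right) + 245 \cdot 51\right) - 1260 = \left(\left(-4 - \frac{1485}{17}\right) + 12495\right) - 1260 = \left(- \frac{1553}{17} + 12495\right) - 1260 = \frac{210862}{17} - 1260 = \frac{189442}{17}$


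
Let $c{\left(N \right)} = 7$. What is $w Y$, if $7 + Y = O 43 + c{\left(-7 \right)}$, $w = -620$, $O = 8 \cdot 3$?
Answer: $-639840$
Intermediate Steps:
$O = 24$
$Y = 1032$ ($Y = -7 + \left(24 \cdot 43 + 7\right) = -7 + \left(1032 + 7\right) = -7 + 1039 = 1032$)
$w Y = \left(-620\right) 1032 = -639840$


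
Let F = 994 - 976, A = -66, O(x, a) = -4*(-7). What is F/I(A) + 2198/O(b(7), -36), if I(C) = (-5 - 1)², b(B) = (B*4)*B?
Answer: 79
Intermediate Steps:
b(B) = 4*B² (b(B) = (4*B)*B = 4*B²)
O(x, a) = 28
I(C) = 36 (I(C) = (-6)² = 36)
F = 18
F/I(A) + 2198/O(b(7), -36) = 18/36 + 2198/28 = 18*(1/36) + 2198*(1/28) = ½ + 157/2 = 79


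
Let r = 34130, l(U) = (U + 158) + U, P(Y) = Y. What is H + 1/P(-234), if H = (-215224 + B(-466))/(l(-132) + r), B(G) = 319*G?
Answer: -21295369/1990404 ≈ -10.699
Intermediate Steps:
l(U) = 158 + 2*U (l(U) = (158 + U) + U = 158 + 2*U)
H = -181939/17012 (H = (-215224 + 319*(-466))/((158 + 2*(-132)) + 34130) = (-215224 - 148654)/((158 - 264) + 34130) = -363878/(-106 + 34130) = -363878/34024 = -363878*1/34024 = -181939/17012 ≈ -10.695)
H + 1/P(-234) = -181939/17012 + 1/(-234) = -181939/17012 - 1/234 = -21295369/1990404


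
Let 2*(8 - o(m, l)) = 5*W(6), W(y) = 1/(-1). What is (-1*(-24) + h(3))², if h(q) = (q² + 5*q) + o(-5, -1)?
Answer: 13689/4 ≈ 3422.3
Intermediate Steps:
W(y) = -1
o(m, l) = 21/2 (o(m, l) = 8 - 5*(-1)/2 = 8 - ½*(-5) = 8 + 5/2 = 21/2)
h(q) = 21/2 + q² + 5*q (h(q) = (q² + 5*q) + 21/2 = 21/2 + q² + 5*q)
(-1*(-24) + h(3))² = (-1*(-24) + (21/2 + 3² + 5*3))² = (24 + (21/2 + 9 + 15))² = (24 + 69/2)² = (117/2)² = 13689/4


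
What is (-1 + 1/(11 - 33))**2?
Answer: 529/484 ≈ 1.0930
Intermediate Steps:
(-1 + 1/(11 - 33))**2 = (-1 + 1/(-22))**2 = (-1 - 1/22)**2 = (-23/22)**2 = 529/484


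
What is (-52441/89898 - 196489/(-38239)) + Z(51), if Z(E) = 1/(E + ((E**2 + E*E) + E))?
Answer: 13842843158069/3038846905848 ≈ 4.5553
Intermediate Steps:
Z(E) = 1/(2*E + 2*E**2) (Z(E) = 1/(E + ((E**2 + E**2) + E)) = 1/(E + (2*E**2 + E)) = 1/(E + (E + 2*E**2)) = 1/(2*E + 2*E**2))
(-52441/89898 - 196489/(-38239)) + Z(51) = (-52441/89898 - 196489/(-38239)) + (1/2)/(51*(1 + 51)) = (-52441*1/89898 - 196489*(-1/38239)) + (1/2)*(1/51)/52 = (-52441/89898 + 196489/38239) + (1/2)*(1/51)*(1/52) = 15658676723/3437609622 + 1/5304 = 13842843158069/3038846905848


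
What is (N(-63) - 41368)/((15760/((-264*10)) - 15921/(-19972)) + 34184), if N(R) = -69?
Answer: -27310132212/22526444893 ≈ -1.2124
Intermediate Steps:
(N(-63) - 41368)/((15760/((-264*10)) - 15921/(-19972)) + 34184) = (-69 - 41368)/((15760/((-264*10)) - 15921/(-19972)) + 34184) = -41437/((15760/(-2640) - 15921*(-1/19972)) + 34184) = -41437/((15760*(-1/2640) + 15921/19972) + 34184) = -41437/((-197/33 + 15921/19972) + 34184) = -41437/(-3409091/659076 + 34184) = -41437/22526444893/659076 = -41437*659076/22526444893 = -27310132212/22526444893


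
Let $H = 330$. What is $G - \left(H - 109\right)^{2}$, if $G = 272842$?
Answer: $224001$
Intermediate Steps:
$G - \left(H - 109\right)^{2} = 272842 - \left(330 - 109\right)^{2} = 272842 - 221^{2} = 272842 - 48841 = 224001$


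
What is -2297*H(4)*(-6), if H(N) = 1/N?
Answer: 6891/2 ≈ 3445.5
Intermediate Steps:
-2297*H(4)*(-6) = -2297*(-6)/4 = -2297*(-3/2) = 6891/2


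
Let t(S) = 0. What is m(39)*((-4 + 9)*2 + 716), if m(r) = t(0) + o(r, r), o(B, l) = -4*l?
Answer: -113256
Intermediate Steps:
m(r) = -4*r (m(r) = 0 - 4*r = -4*r)
m(39)*((-4 + 9)*2 + 716) = (-4*39)*((-4 + 9)*2 + 716) = -156*(5*2 + 716) = -156*(10 + 716) = -156*726 = -113256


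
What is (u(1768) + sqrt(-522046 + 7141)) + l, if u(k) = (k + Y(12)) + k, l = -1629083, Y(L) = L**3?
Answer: -1623819 + I*sqrt(514905) ≈ -1.6238e+6 + 717.57*I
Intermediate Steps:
u(k) = 1728 + 2*k (u(k) = (k + 12**3) + k = (k + 1728) + k = (1728 + k) + k = 1728 + 2*k)
(u(1768) + sqrt(-522046 + 7141)) + l = ((1728 + 2*1768) + sqrt(-522046 + 7141)) - 1629083 = ((1728 + 3536) + sqrt(-514905)) - 1629083 = (5264 + I*sqrt(514905)) - 1629083 = -1623819 + I*sqrt(514905)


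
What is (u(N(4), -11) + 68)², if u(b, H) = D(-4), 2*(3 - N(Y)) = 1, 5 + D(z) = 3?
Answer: 4356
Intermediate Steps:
D(z) = -2 (D(z) = -5 + 3 = -2)
N(Y) = 5/2 (N(Y) = 3 - ½*1 = 3 - ½ = 5/2)
u(b, H) = -2
(u(N(4), -11) + 68)² = (-2 + 68)² = 66² = 4356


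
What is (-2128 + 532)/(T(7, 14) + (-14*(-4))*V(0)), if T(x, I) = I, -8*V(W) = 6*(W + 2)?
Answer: 114/5 ≈ 22.800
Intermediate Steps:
V(W) = -3/2 - 3*W/4 (V(W) = -3*(W + 2)/4 = -3*(2 + W)/4 = -(12 + 6*W)/8 = -3/2 - 3*W/4)
(-2128 + 532)/(T(7, 14) + (-14*(-4))*V(0)) = (-2128 + 532)/(14 + (-14*(-4))*(-3/2 - 3/4*0)) = -1596/(14 + 56*(-3/2 + 0)) = -1596/(14 + 56*(-3/2)) = -1596/(14 - 84) = -1596/(-70) = -1596*(-1/70) = 114/5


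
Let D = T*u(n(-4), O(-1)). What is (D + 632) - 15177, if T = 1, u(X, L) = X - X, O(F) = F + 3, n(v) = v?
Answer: -14545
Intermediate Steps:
O(F) = 3 + F
u(X, L) = 0
D = 0 (D = 1*0 = 0)
(D + 632) - 15177 = (0 + 632) - 15177 = 632 - 15177 = -14545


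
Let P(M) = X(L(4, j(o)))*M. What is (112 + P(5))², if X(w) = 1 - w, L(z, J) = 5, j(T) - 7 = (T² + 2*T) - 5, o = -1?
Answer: 8464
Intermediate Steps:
j(T) = 2 + T² + 2*T (j(T) = 7 + ((T² + 2*T) - 5) = 7 + (-5 + T² + 2*T) = 2 + T² + 2*T)
P(M) = -4*M (P(M) = (1 - 1*5)*M = (1 - 5)*M = -4*M)
(112 + P(5))² = (112 - 4*5)² = (112 - 20)² = 92² = 8464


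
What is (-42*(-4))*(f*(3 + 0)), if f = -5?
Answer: -2520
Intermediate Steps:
(-42*(-4))*(f*(3 + 0)) = (-42*(-4))*(-5*(3 + 0)) = 168*(-5*3) = 168*(-15) = -2520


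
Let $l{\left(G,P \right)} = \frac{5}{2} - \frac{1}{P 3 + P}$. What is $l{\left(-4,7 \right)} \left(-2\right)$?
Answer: $- \frac{69}{14} \approx -4.9286$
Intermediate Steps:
$l{\left(G,P \right)} = \frac{5}{2} - \frac{1}{4 P}$ ($l{\left(G,P \right)} = 5 \cdot \frac{1}{2} - \frac{1}{3 P + P} = \frac{5}{2} - \frac{1}{4 P}$)
$l{\left(-4,7 \right)} \left(-2\right) = \frac{-1 + 10 \cdot 7}{4 \cdot 7} \left(-2\right) = \frac{1}{4} \cdot \frac{1}{7} \left(-1 + 70\right) \left(-2\right) = \frac{1}{4} \cdot \frac{1}{7} \cdot 69 \left(-2\right) = \frac{69}{28} \left(-2\right) = - \frac{69}{14}$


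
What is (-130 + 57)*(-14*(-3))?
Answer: -3066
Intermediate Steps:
(-130 + 57)*(-14*(-3)) = -73*42 = -3066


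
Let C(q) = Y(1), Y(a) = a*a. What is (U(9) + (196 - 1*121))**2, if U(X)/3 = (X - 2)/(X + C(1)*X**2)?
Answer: 5094049/900 ≈ 5660.1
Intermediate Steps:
Y(a) = a**2
C(q) = 1 (C(q) = 1**2 = 1)
U(X) = 3*(-2 + X)/(X + X**2) (U(X) = 3*((X - 2)/(X + 1*X**2)) = 3*((-2 + X)/(X + X**2)) = 3*(-2 + X)/(X + X**2))
(U(9) + (196 - 1*121))**2 = (3*(-2 + 9)/(9*(1 + 9)) + (196 - 1*121))**2 = (3*(1/9)*7/10 + (196 - 121))**2 = (3*(1/9)*(1/10)*7 + 75)**2 = (7/30 + 75)**2 = (2257/30)**2 = 5094049/900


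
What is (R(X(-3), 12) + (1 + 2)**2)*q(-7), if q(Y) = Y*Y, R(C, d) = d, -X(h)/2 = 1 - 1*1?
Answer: 1029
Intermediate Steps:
X(h) = 0 (X(h) = -2*(1 - 1*1) = -2*(1 - 1) = -2*0 = 0)
q(Y) = Y**2
(R(X(-3), 12) + (1 + 2)**2)*q(-7) = (12 + (1 + 2)**2)*(-7)**2 = (12 + 3**2)*49 = (12 + 9)*49 = 21*49 = 1029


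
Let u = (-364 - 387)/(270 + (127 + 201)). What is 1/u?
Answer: -598/751 ≈ -0.79627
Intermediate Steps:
u = -751/598 (u = -751/(270 + 328) = -751/598 ≈ -1.2559)
1/u = 1/(-751/598) = -598/751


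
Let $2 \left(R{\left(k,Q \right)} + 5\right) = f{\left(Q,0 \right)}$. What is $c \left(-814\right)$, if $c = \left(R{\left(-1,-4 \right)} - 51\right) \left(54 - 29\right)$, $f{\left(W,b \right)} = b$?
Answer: $1139600$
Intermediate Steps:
$R{\left(k,Q \right)} = -5$ ($R{\left(k,Q \right)} = -5 + \frac{1}{2} \cdot 0 = -5 + 0 = -5$)
$c = -1400$ ($c = \left(-5 - 51\right) \left(54 - 29\right) = \left(-56\right) 25 = -1400$)
$c \left(-814\right) = \left(-1400\right) \left(-814\right) = 1139600$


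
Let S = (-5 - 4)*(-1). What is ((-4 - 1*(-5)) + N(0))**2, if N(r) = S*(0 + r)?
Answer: 1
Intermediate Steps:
S = 9 (S = -9*(-1) = 9)
N(r) = 9*r (N(r) = 9*(0 + r) = 9*r)
((-4 - 1*(-5)) + N(0))**2 = ((-4 - 1*(-5)) + 9*0)**2 = ((-4 + 5) + 0)**2 = (1 + 0)**2 = 1**2 = 1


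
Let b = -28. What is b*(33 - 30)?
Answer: -84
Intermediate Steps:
b*(33 - 30) = -28*(33 - 30) = -28*3 = -84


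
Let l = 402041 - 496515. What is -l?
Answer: 94474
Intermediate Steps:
l = -94474
-l = -1*(-94474) = 94474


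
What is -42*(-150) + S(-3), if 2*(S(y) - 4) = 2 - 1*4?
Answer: 6303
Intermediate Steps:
S(y) = 3 (S(y) = 4 + (2 - 1*4)/2 = 4 + (2 - 4)/2 = 4 + (½)*(-2) = 4 - 1 = 3)
-42*(-150) + S(-3) = -42*(-150) + 3 = 6300 + 3 = 6303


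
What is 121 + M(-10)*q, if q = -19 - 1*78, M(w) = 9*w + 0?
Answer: 8851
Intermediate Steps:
M(w) = 9*w
q = -97 (q = -19 - 78 = -97)
121 + M(-10)*q = 121 + (9*(-10))*(-97) = 121 - 90*(-97) = 121 + 8730 = 8851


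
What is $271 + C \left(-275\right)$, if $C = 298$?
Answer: $-81679$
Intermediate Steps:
$271 + C \left(-275\right) = 271 + 298 \left(-275\right) = 271 - 81950 = -81679$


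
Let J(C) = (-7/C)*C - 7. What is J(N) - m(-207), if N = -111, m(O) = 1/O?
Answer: -2897/207 ≈ -13.995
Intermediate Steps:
J(C) = -14 (J(C) = -7 - 7 = -14)
J(N) - m(-207) = -14 - 1/(-207) = -14 - 1*(-1/207) = -14 + 1/207 = -2897/207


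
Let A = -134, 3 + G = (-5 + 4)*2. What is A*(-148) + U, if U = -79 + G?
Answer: 19748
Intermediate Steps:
G = -5 (G = -3 + (-5 + 4)*2 = -3 - 1*2 = -3 - 2 = -5)
U = -84 (U = -79 - 5 = -84)
A*(-148) + U = -134*(-148) - 84 = 19832 - 84 = 19748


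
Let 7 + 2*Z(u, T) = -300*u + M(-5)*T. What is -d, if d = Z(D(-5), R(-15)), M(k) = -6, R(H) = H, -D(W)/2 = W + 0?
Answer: 2917/2 ≈ 1458.5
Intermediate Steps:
D(W) = -2*W (D(W) = -2*(W + 0) = -2*W)
Z(u, T) = -7/2 - 150*u - 3*T (Z(u, T) = -7/2 + (-300*u - 6*T)/2 = -7/2 + (-150*u - 3*T) = -7/2 - 150*u - 3*T)
d = -2917/2 (d = -7/2 - (-300)*(-5) - 3*(-15) = -7/2 - 150*10 + 45 = -7/2 - 1500 + 45 = -2917/2 ≈ -1458.5)
-d = -1*(-2917/2) = 2917/2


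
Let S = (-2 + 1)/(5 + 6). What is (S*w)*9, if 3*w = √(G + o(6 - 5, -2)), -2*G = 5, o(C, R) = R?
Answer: -9*I*√2/22 ≈ -0.57854*I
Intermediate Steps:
G = -5/2 (G = -½*5 = -5/2 ≈ -2.5000)
w = I*√2/2 (w = √(-5/2 - 2)/3 = √(-9/2)/3 = (3*I*√2/2)/3 = I*√2/2 ≈ 0.70711*I)
S = -1/11 ≈ -0.090909
(S*w)*9 = -I*√2/22*9 = -9*I*√2/22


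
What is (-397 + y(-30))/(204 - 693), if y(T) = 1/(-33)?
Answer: 13102/16137 ≈ 0.81192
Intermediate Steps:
y(T) = -1/33
(-397 + y(-30))/(204 - 693) = (-397 - 1/33)/(204 - 693) = -13102/33/(-489) = -13102/33*(-1/489) = 13102/16137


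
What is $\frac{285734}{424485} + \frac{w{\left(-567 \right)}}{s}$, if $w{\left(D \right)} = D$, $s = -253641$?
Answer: $\frac{24238180163}{35888933295} \approx 0.67537$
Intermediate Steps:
$\frac{285734}{424485} + \frac{w{\left(-567 \right)}}{s} = \frac{285734}{424485} - \frac{567}{-253641} = 285734 \cdot \frac{1}{424485} - - \frac{189}{84547} = \frac{285734}{424485} + \frac{189}{84547} = \frac{24238180163}{35888933295}$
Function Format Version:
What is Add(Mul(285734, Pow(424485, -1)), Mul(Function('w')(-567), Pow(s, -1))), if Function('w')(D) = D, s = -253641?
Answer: Rational(24238180163, 35888933295) ≈ 0.67537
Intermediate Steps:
Add(Mul(285734, Pow(424485, -1)), Mul(Function('w')(-567), Pow(s, -1))) = Add(Mul(285734, Pow(424485, -1)), Mul(-567, Pow(-253641, -1))) = Add(Mul(285734, Rational(1, 424485)), Mul(-567, Rational(-1, 253641))) = Add(Rational(285734, 424485), Rational(189, 84547)) = Rational(24238180163, 35888933295)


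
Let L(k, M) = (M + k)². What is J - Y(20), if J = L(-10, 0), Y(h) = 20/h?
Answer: 99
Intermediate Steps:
J = 100 (J = (0 - 10)² = (-10)² = 100)
J - Y(20) = 100 - 20/20 = 100 - 1*1 = 100 - 1 = 99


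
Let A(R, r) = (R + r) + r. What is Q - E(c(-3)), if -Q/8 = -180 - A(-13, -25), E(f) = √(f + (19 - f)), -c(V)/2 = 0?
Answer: 936 - √19 ≈ 931.64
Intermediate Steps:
A(R, r) = R + 2*r
c(V) = 0 (c(V) = -2*0 = 0)
E(f) = √19
Q = 936 (Q = -8*(-180 - (-13 + 2*(-25))) = -8*(-180 - (-13 - 50)) = -8*(-180 - 1*(-63)) = -8*(-180 + 63) = -8*(-117) = 936)
Q - E(c(-3)) = 936 - √19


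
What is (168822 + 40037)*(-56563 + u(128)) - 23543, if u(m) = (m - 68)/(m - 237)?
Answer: -1287707483980/109 ≈ -1.1814e+10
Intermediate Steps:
u(m) = (-68 + m)/(-237 + m)
(168822 + 40037)*(-56563 + u(128)) - 23543 = (168822 + 40037)*(-56563 + (-68 + 128)/(-237 + 128)) - 23543 = 208859*(-56563 + 60/(-109)) - 23543 = 208859*(-56563 - 1/109*60) - 23543 = 208859*(-56563 - 60/109) - 23543 = 208859*(-6165427/109) - 23543 = -1287704917793/109 - 23543 = -1287707483980/109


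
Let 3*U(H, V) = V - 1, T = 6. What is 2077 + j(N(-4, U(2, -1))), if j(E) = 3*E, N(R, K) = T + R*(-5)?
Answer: 2155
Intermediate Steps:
U(H, V) = -1/3 + V/3 (U(H, V) = (V - 1)/3 = (-1 + V)/3 = -1/3 + V/3)
N(R, K) = 6 - 5*R (N(R, K) = 6 + R*(-5) = 6 - 5*R)
2077 + j(N(-4, U(2, -1))) = 2077 + 3*(6 - 5*(-4)) = 2077 + 3*(6 + 20) = 2077 + 3*26 = 2077 + 78 = 2155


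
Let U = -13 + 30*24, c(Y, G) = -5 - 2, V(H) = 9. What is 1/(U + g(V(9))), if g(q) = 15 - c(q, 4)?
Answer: 1/729 ≈ 0.0013717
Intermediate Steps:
c(Y, G) = -7
U = 707 (U = -13 + 720 = 707)
g(q) = 22 (g(q) = 15 - 1*(-7) = 15 + 7 = 22)
1/(U + g(V(9))) = 1/(707 + 22) = 1/729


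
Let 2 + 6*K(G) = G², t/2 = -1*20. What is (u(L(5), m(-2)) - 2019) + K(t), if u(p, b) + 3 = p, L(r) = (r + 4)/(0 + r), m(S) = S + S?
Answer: -26308/15 ≈ -1753.9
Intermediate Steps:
m(S) = 2*S
L(r) = (4 + r)/r
u(p, b) = -3 + p
t = -40 (t = 2*(-1*20) = 2*(-20) = -40)
K(G) = -⅓ + G²/6
(u(L(5), m(-2)) - 2019) + K(t) = ((-3 + (4 + 5)/5) - 2019) + (-⅓ + (⅙)*(-40)²) = ((-3 + (⅕)*9) - 2019) + (-⅓ + (⅙)*1600) = ((-3 + 9/5) - 2019) + (-⅓ + 800/3) = (-6/5 - 2019) + 799/3 = -10101/5 + 799/3 = -26308/15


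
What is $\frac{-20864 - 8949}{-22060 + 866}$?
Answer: $\frac{29813}{21194} \approx 1.4067$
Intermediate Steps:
$\frac{-20864 - 8949}{-22060 + 866} = - \frac{29813}{-21194} = \left(-29813\right) \left(- \frac{1}{21194}\right) = \frac{29813}{21194}$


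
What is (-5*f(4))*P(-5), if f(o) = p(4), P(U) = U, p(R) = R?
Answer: 100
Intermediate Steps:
f(o) = 4
(-5*f(4))*P(-5) = -5*4*(-5) = -20*(-5) = 100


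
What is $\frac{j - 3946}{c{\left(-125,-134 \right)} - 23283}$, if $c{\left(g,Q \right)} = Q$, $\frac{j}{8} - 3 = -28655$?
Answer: $\frac{233162}{23417} \approx 9.957$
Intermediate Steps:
$j = -229216$ ($j = 24 + 8 \left(-28655\right) = 24 - 229240 = -229216$)
$\frac{j - 3946}{c{\left(-125,-134 \right)} - 23283} = \frac{-229216 - 3946}{-134 - 23283} = - \frac{233162}{-23417} = \left(-233162\right) \left(- \frac{1}{23417}\right) = \frac{233162}{23417}$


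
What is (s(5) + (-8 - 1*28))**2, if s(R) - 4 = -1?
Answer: 1089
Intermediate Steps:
s(R) = 3 (s(R) = 4 - 1 = 3)
(s(5) + (-8 - 1*28))**2 = (3 + (-8 - 1*28))**2 = (3 + (-8 - 28))**2 = (3 - 36)**2 = (-33)**2 = 1089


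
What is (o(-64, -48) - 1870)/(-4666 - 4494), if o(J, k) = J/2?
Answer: 951/4580 ≈ 0.20764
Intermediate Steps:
o(J, k) = J/2 (o(J, k) = J*(½) = J/2)
(o(-64, -48) - 1870)/(-4666 - 4494) = ((½)*(-64) - 1870)/(-4666 - 4494) = (-32 - 1870)/(-9160) = -1902*(-1/9160) = 951/4580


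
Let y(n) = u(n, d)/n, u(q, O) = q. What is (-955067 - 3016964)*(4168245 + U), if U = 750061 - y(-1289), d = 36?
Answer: -19535659927455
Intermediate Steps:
y(n) = 1 (y(n) = n/n = 1)
U = 750060 (U = 750061 - 1*1 = 750061 - 1 = 750060)
(-955067 - 3016964)*(4168245 + U) = (-955067 - 3016964)*(4168245 + 750060) = -3972031*4918305 = -19535659927455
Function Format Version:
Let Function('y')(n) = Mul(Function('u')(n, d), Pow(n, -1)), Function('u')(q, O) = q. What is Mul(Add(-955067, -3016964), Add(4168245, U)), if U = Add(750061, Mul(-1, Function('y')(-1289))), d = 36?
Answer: -19535659927455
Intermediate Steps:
Function('y')(n) = 1 (Function('y')(n) = Mul(n, Pow(n, -1)) = 1)
U = 750060 (U = Add(750061, Mul(-1, 1)) = Add(750061, -1) = 750060)
Mul(Add(-955067, -3016964), Add(4168245, U)) = Mul(Add(-955067, -3016964), Add(4168245, 750060)) = Mul(-3972031, 4918305) = -19535659927455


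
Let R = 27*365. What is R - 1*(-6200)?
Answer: 16055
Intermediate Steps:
R = 9855
R - 1*(-6200) = 9855 - 1*(-6200) = 9855 + 6200 = 16055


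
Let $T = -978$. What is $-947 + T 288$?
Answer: $-282611$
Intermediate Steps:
$-947 + T 288 = -947 - 281664 = -282611$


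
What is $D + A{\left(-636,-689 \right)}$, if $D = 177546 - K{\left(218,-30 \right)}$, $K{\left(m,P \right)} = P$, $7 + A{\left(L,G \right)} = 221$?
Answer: $177790$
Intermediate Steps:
$A{\left(L,G \right)} = 214$ ($A{\left(L,G \right)} = -7 + 221 = 214$)
$D = 177576$ ($D = 177546 - -30 = 177546 + 30 = 177576$)
$D + A{\left(-636,-689 \right)} = 177576 + 214 = 177790$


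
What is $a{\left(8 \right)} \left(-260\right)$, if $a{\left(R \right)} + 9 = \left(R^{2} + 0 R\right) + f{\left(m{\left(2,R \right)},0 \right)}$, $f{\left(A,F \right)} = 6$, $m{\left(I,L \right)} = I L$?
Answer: $-15860$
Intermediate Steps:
$a{\left(R \right)} = -3 + R^{2}$ ($a{\left(R \right)} = -9 + \left(\left(R^{2} + 0 R\right) + 6\right) = -9 + \left(\left(R^{2} + 0\right) + 6\right) = -9 + \left(R^{2} + 6\right) = -9 + \left(6 + R^{2}\right) = -3 + R^{2}$)
$a{\left(8 \right)} \left(-260\right) = \left(-3 + 8^{2}\right) \left(-260\right) = \left(-3 + 64\right) \left(-260\right) = 61 \left(-260\right) = -15860$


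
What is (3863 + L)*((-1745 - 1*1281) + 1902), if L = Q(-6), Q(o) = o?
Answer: -4335268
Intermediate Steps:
L = -6
(3863 + L)*((-1745 - 1*1281) + 1902) = (3863 - 6)*((-1745 - 1*1281) + 1902) = 3857*((-1745 - 1281) + 1902) = 3857*(-3026 + 1902) = 3857*(-1124) = -4335268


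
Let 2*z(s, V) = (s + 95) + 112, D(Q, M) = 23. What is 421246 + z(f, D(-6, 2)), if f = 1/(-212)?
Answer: 178652187/424 ≈ 4.2135e+5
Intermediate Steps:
f = -1/212 ≈ -0.0047170
z(s, V) = 207/2 + s/2 (z(s, V) = ((s + 95) + 112)/2 = ((95 + s) + 112)/2 = (207 + s)/2 = 207/2 + s/2)
421246 + z(f, D(-6, 2)) = 421246 + (207/2 + (1/2)*(-1/212)) = 421246 + (207/2 - 1/424) = 421246 + 43883/424 = 178652187/424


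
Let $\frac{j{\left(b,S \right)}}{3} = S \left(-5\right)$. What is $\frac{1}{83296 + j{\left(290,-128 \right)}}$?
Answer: $\frac{1}{85216} \approx 1.1735 \cdot 10^{-5}$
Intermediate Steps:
$j{\left(b,S \right)} = - 15 S$ ($j{\left(b,S \right)} = 3 S \left(-5\right) = 3 \left(- 5 S\right) = - 15 S$)
$\frac{1}{83296 + j{\left(290,-128 \right)}} = \frac{1}{83296 - -1920} = \frac{1}{83296 + 1920} = \frac{1}{85216}$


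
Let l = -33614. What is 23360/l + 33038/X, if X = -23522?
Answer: -415003313/197667127 ≈ -2.0995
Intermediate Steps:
23360/l + 33038/X = 23360/(-33614) + 33038/(-23522) = 23360*(-1/33614) + 33038*(-1/23522) = -11680/16807 - 16519/11761 = -415003313/197667127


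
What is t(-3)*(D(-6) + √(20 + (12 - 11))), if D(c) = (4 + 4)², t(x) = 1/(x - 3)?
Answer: -32/3 - √21/6 ≈ -11.430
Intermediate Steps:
t(x) = 1/(-3 + x)
D(c) = 64 (D(c) = 8² = 64)
t(-3)*(D(-6) + √(20 + (12 - 11))) = (64 + √(20 + (12 - 11)))/(-3 - 3) = (64 + √(20 + 1))/(-6) = -(64 + √21)/6 = -32/3 - √21/6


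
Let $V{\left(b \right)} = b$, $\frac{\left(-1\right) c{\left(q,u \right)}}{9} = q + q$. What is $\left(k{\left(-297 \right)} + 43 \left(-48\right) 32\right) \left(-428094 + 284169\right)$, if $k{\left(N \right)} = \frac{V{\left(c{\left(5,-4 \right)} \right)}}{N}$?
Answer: $\frac{104565062650}{11} \approx 9.5059 \cdot 10^{9}$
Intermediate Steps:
$c{\left(q,u \right)} = - 18 q$ ($c{\left(q,u \right)} = - 9 \left(q + q\right) = - 9 \cdot 2 q = - 18 q$)
$k{\left(N \right)} = - \frac{90}{N}$ ($k{\left(N \right)} = \frac{\left(-18\right) 5}{N} = - \frac{90}{N}$)
$\left(k{\left(-297 \right)} + 43 \left(-48\right) 32\right) \left(-428094 + 284169\right) = \left(- \frac{90}{-297} + 43 \left(-48\right) 32\right) \left(-428094 + 284169\right) = \left(\left(-90\right) \left(- \frac{1}{297}\right) - 66048\right) \left(-143925\right) = \left(\frac{10}{33} - 66048\right) \left(-143925\right) = \left(- \frac{2179574}{33}\right) \left(-143925\right) = \frac{104565062650}{11}$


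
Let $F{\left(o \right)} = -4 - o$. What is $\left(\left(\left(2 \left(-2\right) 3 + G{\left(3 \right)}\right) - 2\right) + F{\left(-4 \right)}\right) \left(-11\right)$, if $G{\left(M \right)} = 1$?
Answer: $143$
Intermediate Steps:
$\left(\left(\left(2 \left(-2\right) 3 + G{\left(3 \right)}\right) - 2\right) + F{\left(-4 \right)}\right) \left(-11\right) = \left(\left(\left(2 \left(-2\right) 3 + 1\right) - 2\right) - 0\right) \left(-11\right) = \left(\left(\left(\left(-4\right) 3 + 1\right) - 2\right) + \left(-4 + 4\right)\right) \left(-11\right) = \left(\left(\left(-12 + 1\right) - 2\right) + 0\right) \left(-11\right) = \left(\left(-11 - 2\right) + 0\right) \left(-11\right) = \left(-13 + 0\right) \left(-11\right) = \left(-13\right) \left(-11\right) = 143$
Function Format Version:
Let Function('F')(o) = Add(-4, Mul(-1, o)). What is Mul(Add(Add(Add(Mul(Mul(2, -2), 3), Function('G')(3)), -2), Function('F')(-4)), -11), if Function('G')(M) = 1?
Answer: 143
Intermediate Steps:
Mul(Add(Add(Add(Mul(Mul(2, -2), 3), Function('G')(3)), -2), Function('F')(-4)), -11) = Mul(Add(Add(Add(Mul(Mul(2, -2), 3), 1), -2), Add(-4, Mul(-1, -4))), -11) = Mul(Add(Add(Add(Mul(-4, 3), 1), -2), Add(-4, 4)), -11) = Mul(Add(Add(Add(-12, 1), -2), 0), -11) = Mul(Add(Add(-11, -2), 0), -11) = Mul(Add(-13, 0), -11) = Mul(-13, -11) = 143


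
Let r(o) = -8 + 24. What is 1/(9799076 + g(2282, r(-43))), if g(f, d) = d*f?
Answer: 1/9835588 ≈ 1.0167e-7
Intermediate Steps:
r(o) = 16
1/(9799076 + g(2282, r(-43))) = 1/(9799076 + 16*2282) = 1/(9799076 + 36512) = 1/9835588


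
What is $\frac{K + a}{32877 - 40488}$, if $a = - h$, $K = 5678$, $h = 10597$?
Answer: $\frac{4919}{7611} \approx 0.6463$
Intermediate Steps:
$a = -10597$ ($a = \left(-1\right) 10597 = -10597$)
$\frac{K + a}{32877 - 40488} = \frac{5678 - 10597}{32877 - 40488} = - \frac{4919}{-7611} = \left(-4919\right) \left(- \frac{1}{7611}\right) = \frac{4919}{7611}$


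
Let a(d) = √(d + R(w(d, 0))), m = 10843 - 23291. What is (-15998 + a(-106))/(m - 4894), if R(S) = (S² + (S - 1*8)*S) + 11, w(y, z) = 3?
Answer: 7999/8671 - I*√101/17342 ≈ 0.9225 - 0.00057951*I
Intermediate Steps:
m = -12448
R(S) = 11 + S² + S*(-8 + S) (R(S) = (S² + (S - 8)*S) + 11 = (S² + (-8 + S)*S) + 11 = (S² + S*(-8 + S)) + 11 = 11 + S² + S*(-8 + S))
a(d) = √(5 + d) (a(d) = √(d + (11 - 8*3 + 2*3²)) = √(d + (11 - 24 + 2*9)) = √(d + (11 - 24 + 18)) = √(d + 5) = √(5 + d))
(-15998 + a(-106))/(m - 4894) = (-15998 + √(5 - 106))/(-12448 - 4894) = (-15998 + √(-101))/(-17342) = (-15998 + I*√101)*(-1/17342) = 7999/8671 - I*√101/17342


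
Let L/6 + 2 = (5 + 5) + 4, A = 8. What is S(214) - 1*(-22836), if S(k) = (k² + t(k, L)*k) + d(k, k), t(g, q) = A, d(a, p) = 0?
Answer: 70344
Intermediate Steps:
L = 72 (L = -12 + 6*((5 + 5) + 4) = -12 + 6*(10 + 4) = -12 + 6*14 = -12 + 84 = 72)
t(g, q) = 8
S(k) = k² + 8*k (S(k) = (k² + 8*k) + 0 = k² + 8*k)
S(214) - 1*(-22836) = 214*(8 + 214) - 1*(-22836) = 214*222 + 22836 = 47508 + 22836 = 70344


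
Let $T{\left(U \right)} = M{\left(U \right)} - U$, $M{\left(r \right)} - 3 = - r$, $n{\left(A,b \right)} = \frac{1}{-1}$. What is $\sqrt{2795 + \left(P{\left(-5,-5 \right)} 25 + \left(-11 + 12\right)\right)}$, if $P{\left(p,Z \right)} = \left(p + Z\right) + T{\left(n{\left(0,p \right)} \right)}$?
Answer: $\sqrt{2671} \approx 51.682$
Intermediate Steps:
$n{\left(A,b \right)} = -1$
$M{\left(r \right)} = 3 - r$
$T{\left(U \right)} = 3 - 2 U$ ($T{\left(U \right)} = \left(3 - U\right) - U = 3 - 2 U$)
$P{\left(p,Z \right)} = 5 + Z + p$ ($P{\left(p,Z \right)} = \left(p + Z\right) + \left(3 - -2\right) = \left(Z + p\right) + \left(3 + 2\right) = \left(Z + p\right) + 5 = 5 + Z + p$)
$\sqrt{2795 + \left(P{\left(-5,-5 \right)} 25 + \left(-11 + 12\right)\right)} = \sqrt{2795 + \left(\left(5 - 5 - 5\right) 25 + \left(-11 + 12\right)\right)} = \sqrt{2795 + \left(\left(-5\right) 25 + 1\right)} = \sqrt{2795 + \left(-125 + 1\right)} = \sqrt{2795 - 124} = \sqrt{2671}$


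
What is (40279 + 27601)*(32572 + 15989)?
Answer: 3296320680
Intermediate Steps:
(40279 + 27601)*(32572 + 15989) = 67880*48561 = 3296320680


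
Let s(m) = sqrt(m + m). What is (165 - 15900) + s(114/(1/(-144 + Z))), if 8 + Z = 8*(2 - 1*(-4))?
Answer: -15735 + 4*I*sqrt(1482) ≈ -15735.0 + 153.99*I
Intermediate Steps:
Z = 40 (Z = -8 + 8*(2 - 1*(-4)) = -8 + 8*(2 + 4) = -8 + 8*6 = -8 + 48 = 40)
s(m) = sqrt(2)*sqrt(m) (s(m) = sqrt(2*m) = sqrt(2)*sqrt(m))
(165 - 15900) + s(114/(1/(-144 + Z))) = (165 - 15900) + sqrt(2)*sqrt(114/(1/(-144 + 40))) = -15735 + sqrt(2)*sqrt(114/(1/(-104))) = -15735 + sqrt(2)*sqrt(114/(-1/104)) = -15735 + sqrt(2)*sqrt(114*(-104)) = -15735 + sqrt(2)*sqrt(-11856) = -15735 + sqrt(2)*(4*I*sqrt(741)) = -15735 + 4*I*sqrt(1482)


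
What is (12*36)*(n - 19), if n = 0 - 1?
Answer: -8640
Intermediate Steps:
n = -1
(12*36)*(n - 19) = (12*36)*(-1 - 19) = 432*(-20) = -8640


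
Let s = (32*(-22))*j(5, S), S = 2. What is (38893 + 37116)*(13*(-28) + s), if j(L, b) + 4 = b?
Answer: 79353396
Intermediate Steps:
j(L, b) = -4 + b
s = 1408 (s = (32*(-22))*(-4 + 2) = -704*(-2) = 1408)
(38893 + 37116)*(13*(-28) + s) = (38893 + 37116)*(13*(-28) + 1408) = 76009*(-364 + 1408) = 76009*1044 = 79353396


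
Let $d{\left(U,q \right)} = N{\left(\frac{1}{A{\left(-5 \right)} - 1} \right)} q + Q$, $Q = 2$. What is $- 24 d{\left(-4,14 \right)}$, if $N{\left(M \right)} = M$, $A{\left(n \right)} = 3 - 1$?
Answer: $-384$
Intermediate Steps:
$A{\left(n \right)} = 2$ ($A{\left(n \right)} = 3 - 1 = 2$)
$d{\left(U,q \right)} = 2 + q$ ($d{\left(U,q \right)} = \frac{q}{2 - 1} + 2 = \frac{q}{1} + 2 = 1 q + 2 = q + 2 = 2 + q$)
$- 24 d{\left(-4,14 \right)} = - 24 \left(2 + 14\right) = \left(-24\right) 16 = -384$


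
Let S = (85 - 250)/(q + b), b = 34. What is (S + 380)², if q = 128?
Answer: 418816225/2916 ≈ 1.4363e+5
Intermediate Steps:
S = -55/54 (S = (85 - 250)/(128 + 34) = -165/162 = -165*1/162 = -55/54 ≈ -1.0185)
(S + 380)² = (-55/54 + 380)² = (20465/54)² = 418816225/2916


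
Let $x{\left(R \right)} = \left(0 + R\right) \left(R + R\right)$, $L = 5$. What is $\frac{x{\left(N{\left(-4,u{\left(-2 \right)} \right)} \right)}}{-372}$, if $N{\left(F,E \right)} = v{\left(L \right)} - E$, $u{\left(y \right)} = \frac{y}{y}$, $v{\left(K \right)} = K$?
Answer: $- \frac{8}{93} \approx -0.086022$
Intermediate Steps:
$u{\left(y \right)} = 1$
$N{\left(F,E \right)} = 5 - E$
$x{\left(R \right)} = 2 R^{2}$ ($x{\left(R \right)} = R 2 R = 2 R^{2}$)
$\frac{x{\left(N{\left(-4,u{\left(-2 \right)} \right)} \right)}}{-372} = \frac{2 \left(5 - 1\right)^{2}}{-372} = 2 \left(5 - 1\right)^{2} \left(- \frac{1}{372}\right) = 2 \cdot 4^{2} \left(- \frac{1}{372}\right) = 2 \cdot 16 \left(- \frac{1}{372}\right) = 32 \left(- \frac{1}{372}\right) = - \frac{8}{93}$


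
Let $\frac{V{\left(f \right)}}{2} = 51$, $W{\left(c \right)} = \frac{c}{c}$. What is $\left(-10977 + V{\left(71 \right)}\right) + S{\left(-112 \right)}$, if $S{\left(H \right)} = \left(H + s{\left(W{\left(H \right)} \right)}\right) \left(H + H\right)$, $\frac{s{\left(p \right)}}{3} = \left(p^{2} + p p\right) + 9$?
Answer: $6821$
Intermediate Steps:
$W{\left(c \right)} = 1$
$V{\left(f \right)} = 102$ ($V{\left(f \right)} = 2 \cdot 51 = 102$)
$s{\left(p \right)} = 27 + 6 p^{2}$ ($s{\left(p \right)} = 3 \left(\left(p^{2} + p p\right) + 9\right) = 3 \left(\left(p^{2} + p^{2}\right) + 9\right) = 3 \left(2 p^{2} + 9\right) = 3 \left(9 + 2 p^{2}\right) = 27 + 6 p^{2}$)
$S{\left(H \right)} = 2 H \left(33 + H\right)$ ($S{\left(H \right)} = \left(H + \left(27 + 6 \cdot 1^{2}\right)\right) \left(H + H\right) = \left(H + \left(27 + 6 \cdot 1\right)\right) 2 H = \left(H + \left(27 + 6\right)\right) 2 H = \left(H + 33\right) 2 H = \left(33 + H\right) 2 H = 2 H \left(33 + H\right)$)
$\left(-10977 + V{\left(71 \right)}\right) + S{\left(-112 \right)} = \left(-10977 + 102\right) + 2 \left(-112\right) \left(33 - 112\right) = -10875 + 2 \left(-112\right) \left(-79\right) = -10875 + 17696 = 6821$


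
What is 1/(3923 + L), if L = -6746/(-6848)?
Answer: 3424/13435725 ≈ 0.00025484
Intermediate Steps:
L = 3373/3424 (L = -6746*(-1/6848) = 3373/3424 ≈ 0.98511)
1/(3923 + L) = 1/(3923 + 3373/3424) = 1/(13435725/3424) = 3424/13435725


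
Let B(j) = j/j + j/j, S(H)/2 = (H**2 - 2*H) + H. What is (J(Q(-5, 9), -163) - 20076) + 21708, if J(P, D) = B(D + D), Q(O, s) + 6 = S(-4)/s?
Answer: 1634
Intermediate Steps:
S(H) = -2*H + 2*H**2 (S(H) = 2*((H**2 - 2*H) + H) = 2*(H**2 - H) = -2*H + 2*H**2)
Q(O, s) = -6 + 40/s (Q(O, s) = -6 + (2*(-4)*(-1 - 4))/s = -6 + (2*(-4)*(-5))/s = -6 + 40/s)
B(j) = 2 (B(j) = 1 + 1 = 2)
J(P, D) = 2
(J(Q(-5, 9), -163) - 20076) + 21708 = (2 - 20076) + 21708 = -20074 + 21708 = 1634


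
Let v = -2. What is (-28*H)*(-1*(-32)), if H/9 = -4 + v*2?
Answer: 64512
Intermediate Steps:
H = -72 (H = 9*(-4 - 2*2) = 9*(-4 - 4) = 9*(-8) = -72)
(-28*H)*(-1*(-32)) = (-28*(-72))*(-1*(-32)) = 2016*32 = 64512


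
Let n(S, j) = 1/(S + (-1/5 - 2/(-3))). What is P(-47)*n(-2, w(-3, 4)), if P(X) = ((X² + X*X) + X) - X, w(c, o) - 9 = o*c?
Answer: -66270/23 ≈ -2881.3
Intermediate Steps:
w(c, o) = 9 + c*o (w(c, o) = 9 + o*c = 9 + c*o)
n(S, j) = 1/(7/15 + S) (n(S, j) = 1/(S + (-1*⅕ - 2*(-⅓))) = 1/(S + (-⅕ + ⅔)) = 1/(S + 7/15) = 1/(7/15 + S))
P(X) = 2*X² (P(X) = ((X² + X²) + X) - X = (2*X² + X) - X = (X + 2*X²) - X = 2*X²)
P(-47)*n(-2, w(-3, 4)) = (2*(-47)²)*(15/(7 + 15*(-2))) = (2*2209)*(15/(7 - 30)) = 4418*(15/(-23)) = 4418*(15*(-1/23)) = 4418*(-15/23) = -66270/23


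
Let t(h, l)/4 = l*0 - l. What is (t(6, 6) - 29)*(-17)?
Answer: 901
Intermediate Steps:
t(h, l) = -4*l (t(h, l) = 4*(l*0 - l) = 4*(0 - l) = 4*(-l) = -4*l)
(t(6, 6) - 29)*(-17) = (-4*6 - 29)*(-17) = (-24 - 29)*(-17) = -53*(-17) = 901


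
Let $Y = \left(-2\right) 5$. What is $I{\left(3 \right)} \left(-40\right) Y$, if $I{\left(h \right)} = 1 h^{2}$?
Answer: $3600$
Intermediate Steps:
$I{\left(h \right)} = h^{2}$
$Y = -10$
$I{\left(3 \right)} \left(-40\right) Y = 3^{2} \left(-40\right) \left(-10\right) = 9 \left(-40\right) \left(-10\right) = \left(-360\right) \left(-10\right) = 3600$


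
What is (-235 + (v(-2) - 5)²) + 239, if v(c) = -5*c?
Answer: 29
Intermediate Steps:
(-235 + (v(-2) - 5)²) + 239 = (-235 + (-5*(-2) - 5)²) + 239 = (-235 + (10 - 5)²) + 239 = (-235 + 5²) + 239 = (-235 + 25) + 239 = -210 + 239 = 29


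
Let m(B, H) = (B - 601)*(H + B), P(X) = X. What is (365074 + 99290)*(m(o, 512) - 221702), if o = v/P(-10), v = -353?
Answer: -6168026393451/25 ≈ -2.4672e+11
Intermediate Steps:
o = 353/10 (o = -353/(-10) = -353*(-1/10) = 353/10 ≈ 35.300)
m(B, H) = (-601 + B)*(B + H)
(365074 + 99290)*(m(o, 512) - 221702) = (365074 + 99290)*(((353/10)**2 - 601*353/10 - 601*512 + (353/10)*512) - 221702) = 464364*((124609/100 - 212153/10 - 307712 + 90368/5) - 221702) = 464364*(-30960761/100 - 221702) = 464364*(-53130961/100) = -6168026393451/25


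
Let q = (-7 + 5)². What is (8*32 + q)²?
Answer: 67600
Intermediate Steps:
q = 4 (q = (-2)² = 4)
(8*32 + q)² = (8*32 + 4)² = (256 + 4)² = 260² = 67600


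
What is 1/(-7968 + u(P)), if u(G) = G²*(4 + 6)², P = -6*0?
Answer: -1/7968 ≈ -0.00012550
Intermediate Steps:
P = 0
u(G) = 100*G² (u(G) = G²*10² = G²*100 = 100*G²)
1/(-7968 + u(P)) = 1/(-7968 + 100*0²) = 1/(-7968 + 100*0) = 1/(-7968 + 0) = 1/(-7968) = -1/7968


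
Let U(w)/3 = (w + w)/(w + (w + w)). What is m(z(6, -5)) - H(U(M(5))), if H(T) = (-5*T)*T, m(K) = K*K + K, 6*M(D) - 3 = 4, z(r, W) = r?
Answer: 62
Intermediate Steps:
M(D) = 7/6 (M(D) = ½ + (⅙)*4 = ½ + ⅔ = 7/6)
U(w) = 2 (U(w) = 3*((w + w)/(w + (w + w))) = 3*((2*w)/(w + 2*w)) = 3*((2*w)/((3*w))) = 3*((2*w)*(1/(3*w))) = 3*(⅔) = 2)
m(K) = K + K² (m(K) = K² + K = K + K²)
H(T) = -5*T²
m(z(6, -5)) - H(U(M(5))) = 6*(1 + 6) - (-5)*2² = 6*7 - (-5)*4 = 42 - 1*(-20) = 42 + 20 = 62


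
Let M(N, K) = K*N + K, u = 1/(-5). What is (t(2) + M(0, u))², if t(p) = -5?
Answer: 676/25 ≈ 27.040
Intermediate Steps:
u = -⅕ ≈ -0.20000
M(N, K) = K + K*N
(t(2) + M(0, u))² = (-5 - (1 + 0)/5)² = (-5 - ⅕*1)² = (-5 - ⅕)² = (-26/5)² = 676/25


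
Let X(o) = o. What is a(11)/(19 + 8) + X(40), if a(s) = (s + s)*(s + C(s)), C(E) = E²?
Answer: 1328/9 ≈ 147.56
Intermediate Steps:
a(s) = 2*s*(s + s²) (a(s) = (s + s)*(s + s²) = (2*s)*(s + s²) = 2*s*(s + s²))
a(11)/(19 + 8) + X(40) = (2*11²*(1 + 11))/(19 + 8) + 40 = (2*121*12)/27 + 40 = (1/27)*2904 + 40 = 968/9 + 40 = 1328/9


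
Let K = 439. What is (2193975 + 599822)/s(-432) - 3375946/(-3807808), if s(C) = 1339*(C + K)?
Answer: 5334942654417/17845292192 ≈ 298.96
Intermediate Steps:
s(C) = 587821 + 1339*C (s(C) = 1339*(C + 439) = 1339*(439 + C) = 587821 + 1339*C)
(2193975 + 599822)/s(-432) - 3375946/(-3807808) = (2193975 + 599822)/(587821 + 1339*(-432)) - 3375946/(-3807808) = 2793797/(587821 - 578448) - 3375946*(-1/3807808) = 2793797/9373 + 1687973/1903904 = 5334942654417/17845292192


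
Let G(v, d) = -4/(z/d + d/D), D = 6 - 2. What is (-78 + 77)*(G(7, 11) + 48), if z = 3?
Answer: -6208/133 ≈ -46.677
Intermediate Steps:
D = 4
G(v, d) = -4/(3/d + d/4)
(-78 + 77)*(G(7, 11) + 48) = (-78 + 77)*(-16*11/(12 + 11²) + 48) = -(-16*11/(12 + 121) + 48) = -(-16*11/133 + 48) = -(-16*11*1/133 + 48) = -(-176/133 + 48) = -1*6208/133 = -6208/133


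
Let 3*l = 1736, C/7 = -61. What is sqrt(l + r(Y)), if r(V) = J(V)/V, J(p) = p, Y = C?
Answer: sqrt(5217)/3 ≈ 24.076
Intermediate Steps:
C = -427 (C = 7*(-61) = -427)
l = 1736/3 (l = (1/3)*1736 = 1736/3 ≈ 578.67)
Y = -427
r(V) = 1 (r(V) = V/V = 1)
sqrt(l + r(Y)) = sqrt(1736/3 + 1) = sqrt(1739/3) = sqrt(5217)/3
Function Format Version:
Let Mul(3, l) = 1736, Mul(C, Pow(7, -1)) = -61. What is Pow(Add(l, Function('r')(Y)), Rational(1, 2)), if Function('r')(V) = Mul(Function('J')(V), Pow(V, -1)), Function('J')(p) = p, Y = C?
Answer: Mul(Rational(1, 3), Pow(5217, Rational(1, 2))) ≈ 24.076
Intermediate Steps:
C = -427 (C = Mul(7, -61) = -427)
l = Rational(1736, 3) (l = Mul(Rational(1, 3), 1736) = Rational(1736, 3) ≈ 578.67)
Y = -427
Function('r')(V) = 1 (Function('r')(V) = Mul(V, Pow(V, -1)) = 1)
Pow(Add(l, Function('r')(Y)), Rational(1, 2)) = Pow(Add(Rational(1736, 3), 1), Rational(1, 2)) = Pow(Rational(1739, 3), Rational(1, 2)) = Mul(Rational(1, 3), Pow(5217, Rational(1, 2)))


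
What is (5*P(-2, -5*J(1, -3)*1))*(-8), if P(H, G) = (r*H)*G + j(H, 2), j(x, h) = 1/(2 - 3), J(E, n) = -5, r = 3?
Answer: 6040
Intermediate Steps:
j(x, h) = -1 (j(x, h) = 1/(-1) = -1)
P(H, G) = -1 + 3*G*H (P(H, G) = (3*H)*G - 1 = 3*G*H - 1 = -1 + 3*G*H)
(5*P(-2, -5*J(1, -3)*1))*(-8) = (5*(-1 + 3*(-5*(-5)*1)*(-2)))*(-8) = (5*(-1 + 3*(25*1)*(-2)))*(-8) = (5*(-1 + 3*25*(-2)))*(-8) = (5*(-1 - 150))*(-8) = (5*(-151))*(-8) = -755*(-8) = 6040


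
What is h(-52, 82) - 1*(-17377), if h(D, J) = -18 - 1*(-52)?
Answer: 17411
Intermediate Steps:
h(D, J) = 34 (h(D, J) = -18 + 52 = 34)
h(-52, 82) - 1*(-17377) = 34 - 1*(-17377) = 34 + 17377 = 17411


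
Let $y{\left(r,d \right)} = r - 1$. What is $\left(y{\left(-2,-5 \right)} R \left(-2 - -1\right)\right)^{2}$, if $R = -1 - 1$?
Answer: $36$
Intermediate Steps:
$y{\left(r,d \right)} = -1 + r$
$R = -2$
$\left(y{\left(-2,-5 \right)} R \left(-2 - -1\right)\right)^{2} = \left(\left(-1 - 2\right) \left(-2\right) \left(-2 - -1\right)\right)^{2} = \left(\left(-3\right) \left(-2\right) \left(-2 + 1\right)\right)^{2} = \left(6 \left(-1\right)\right)^{2} = \left(-6\right)^{2} = 36$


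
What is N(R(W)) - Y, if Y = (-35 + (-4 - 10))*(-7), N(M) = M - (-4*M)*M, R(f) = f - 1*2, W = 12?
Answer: 67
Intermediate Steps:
R(f) = -2 + f (R(f) = f - 2 = -2 + f)
N(M) = M + 4*M**2 (N(M) = M - (-4)*M**2 = M + 4*M**2)
Y = 343 (Y = (-35 - 14)*(-7) = -49*(-7) = 343)
N(R(W)) - Y = (-2 + 12)*(1 + 4*(-2 + 12)) - 1*343 = 10*(1 + 4*10) - 343 = 10*(1 + 40) - 343 = 10*41 - 343 = 410 - 343 = 67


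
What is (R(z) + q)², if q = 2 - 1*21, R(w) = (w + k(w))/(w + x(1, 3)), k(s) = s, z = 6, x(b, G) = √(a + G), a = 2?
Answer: 268009/961 + 12408*√5/961 ≈ 307.76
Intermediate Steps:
x(b, G) = √(2 + G)
R(w) = 2*w/(w + √5) (R(w) = (w + w)/(w + √(2 + 3)) = (2*w)/(w + √5) = 2*w/(w + √5))
q = -19 (q = 2 - 21 = -19)
(R(z) + q)² = (2*6/(6 + √5) - 19)² = (12/(6 + √5) - 19)² = (-19 + 12/(6 + √5))²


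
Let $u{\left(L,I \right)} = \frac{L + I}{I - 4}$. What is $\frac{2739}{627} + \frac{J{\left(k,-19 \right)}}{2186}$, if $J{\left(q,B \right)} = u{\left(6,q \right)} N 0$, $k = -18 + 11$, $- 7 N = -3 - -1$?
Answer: $\frac{83}{19} \approx 4.3684$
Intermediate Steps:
$N = \frac{2}{7}$ ($N = - \frac{-3 - -1}{7} = - \frac{-3 + 1}{7} = \left(- \frac{1}{7}\right) \left(-2\right) = \frac{2}{7} \approx 0.28571$)
$u{\left(L,I \right)} = \frac{I + L}{-4 + I}$
$k = -7$
$J{\left(q,B \right)} = 0$ ($J{\left(q,B \right)} = \frac{q + 6}{-4 + q} \frac{2}{7} \cdot 0 = \frac{6 + q}{-4 + q} \frac{2}{7} \cdot 0 = \frac{2 \left(6 + q\right)}{7 \left(-4 + q\right)} 0 = 0$)
$\frac{2739}{627} + \frac{J{\left(k,-19 \right)}}{2186} = \frac{2739}{627} + \frac{0}{2186} = 2739 \cdot \frac{1}{627} + 0 \cdot \frac{1}{2186} = \frac{83}{19} + 0 = \frac{83}{19}$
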